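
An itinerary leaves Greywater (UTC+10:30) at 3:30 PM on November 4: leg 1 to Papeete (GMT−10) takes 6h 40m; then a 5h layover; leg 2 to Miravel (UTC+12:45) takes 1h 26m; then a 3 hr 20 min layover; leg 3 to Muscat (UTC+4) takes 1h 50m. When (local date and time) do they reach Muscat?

Convert departure to UTC: 3:30 PM − 10:30 = 5:00 AM UTC on Nov 4.
Add 6 hours and 40 minutes leg 1 → 11:40 AM UTC.
Add 5 hours layover in Papeete → 4:40 PM UTC.
Add 1 hour and 26 minutes leg 2 → 6:06 PM UTC.
Add 3 hours and 20 minutes layover in Miravel → 9:26 PM UTC.
Add 1 hour and 50 minutes leg 3 → 11:16 PM UTC.
Muscat is UTC+4:00, so local arrival = 11:16 PM + 4:00 = 3:16 AM on Nov 5.

3:16 AM on Nov 5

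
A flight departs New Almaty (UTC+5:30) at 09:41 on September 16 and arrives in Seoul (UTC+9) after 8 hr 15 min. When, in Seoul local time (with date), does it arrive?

21:26 on Sep 16

Convert departure to UTC: 09:41 − 5:30 = 04:11 UTC on Sep 16.
Add 8 hours and 15 minutes travel time → 12:26 UTC.
Seoul is UTC+9:00, so local arrival = 12:26 + 9:00 = 21:26 on Sep 16.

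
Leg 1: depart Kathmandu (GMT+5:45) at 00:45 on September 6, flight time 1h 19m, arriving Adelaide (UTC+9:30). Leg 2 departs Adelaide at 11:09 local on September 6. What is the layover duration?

Convert departure to UTC: 00:45 − 5:45 = 19:00 UTC on Sep 5.
Add 1 hour and 19 minutes flight time → 20:19 UTC.
Adelaide is UTC+9:30, so local arrival = 20:19 + 9:30 = 05:49 on Sep 6.
Layover = 11:09 − 05:49 = 5 hours 20 minutes.

5 hours 20 minutes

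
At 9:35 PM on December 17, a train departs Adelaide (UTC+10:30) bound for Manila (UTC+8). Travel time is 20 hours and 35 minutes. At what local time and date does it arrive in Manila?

3:40 PM on December 18

Manila is 2:30 behind Adelaide.
After 20 hours and 35 minutes it is 6:10 PM (Dec 18) in Adelaide.
Shift by the zone difference: 6:10 PM − 2:30 = 3:40 PM on Dec 18 in Manila.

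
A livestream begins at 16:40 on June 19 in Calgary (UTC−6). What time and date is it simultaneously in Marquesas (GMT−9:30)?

13:10 on Jun 19

Marquesas is 3:30 behind Calgary.
Shift by the zone difference: 16:40 − 3:30 = 13:10 on Jun 19 in Marquesas.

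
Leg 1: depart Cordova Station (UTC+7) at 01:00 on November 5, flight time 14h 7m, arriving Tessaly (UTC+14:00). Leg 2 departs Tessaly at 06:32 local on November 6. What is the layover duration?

Convert departure to UTC: 01:00 − 7:00 = 18:00 UTC on Nov 4.
Add 14 hours 7 minutes flight time → 08:07 UTC (Nov 5).
Tessaly is UTC+14:00, so local arrival = 08:07 + 14:00 = 22:07 on Nov 5.
Layover = 06:32 − 22:07 (+1 day) = 8 hours 25 minutes.

8 hours 25 minutes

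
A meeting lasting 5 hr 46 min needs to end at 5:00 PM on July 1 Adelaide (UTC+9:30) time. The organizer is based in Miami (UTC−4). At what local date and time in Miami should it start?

Target end time in UTC: 5:00 PM − 9:30 = 7:30 AM on Jul 1.
Subtract 5 hours and 46 minutes → start 1:44 AM UTC on Jul 1.
Miami is UTC−4:00: 1:44 AM − 4:00 = 9:44 PM on Jun 30.

9:44 PM on June 30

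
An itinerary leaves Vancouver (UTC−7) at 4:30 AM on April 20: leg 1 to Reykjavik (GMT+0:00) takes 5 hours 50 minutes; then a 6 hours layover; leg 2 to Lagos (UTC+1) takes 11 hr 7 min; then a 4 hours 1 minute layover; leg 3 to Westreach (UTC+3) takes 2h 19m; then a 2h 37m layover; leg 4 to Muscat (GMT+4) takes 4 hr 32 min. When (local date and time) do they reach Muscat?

Convert departure to UTC: 4:30 AM + 7:00 = 11:30 AM UTC on Apr 20.
Add 5 hours 50 minutes leg 1 → 5:20 PM UTC.
Add 6 hours layover in Reykjavik → 11:20 PM UTC.
Add 11 hours 7 minutes leg 2 → 10:27 AM UTC (Apr 21).
Add 4 hours and 1 minute layover in Lagos → 2:28 PM UTC.
Add 2 hours 19 minutes leg 3 → 4:47 PM UTC.
Add 2 hours and 37 minutes layover in Westreach → 7:24 PM UTC.
Add 4 hours 32 minutes leg 4 → 11:56 PM UTC.
Muscat is UTC+4:00, so local arrival = 11:56 PM + 4:00 = 3:56 AM on Apr 22.

3:56 AM on Apr 22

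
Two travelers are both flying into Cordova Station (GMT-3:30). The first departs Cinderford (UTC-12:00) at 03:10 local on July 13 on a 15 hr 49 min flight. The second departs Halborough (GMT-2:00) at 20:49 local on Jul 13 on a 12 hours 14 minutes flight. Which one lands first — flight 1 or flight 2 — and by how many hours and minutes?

the first, by 4 hours 4 minutes

Flight 1 in UTC: 03:10 + 12:00 = 15:10 on Jul 13.
+15 hours and 49 minutes → arrive 06:59 UTC on Jul 14.
Flight 2 in UTC: 20:49 + 2:00 = 22:49 on Jul 13.
+12 hours and 14 minutes → arrive 11:03 UTC on Jul 14.
Flight 1 lands earlier by 4 hours 4 minutes.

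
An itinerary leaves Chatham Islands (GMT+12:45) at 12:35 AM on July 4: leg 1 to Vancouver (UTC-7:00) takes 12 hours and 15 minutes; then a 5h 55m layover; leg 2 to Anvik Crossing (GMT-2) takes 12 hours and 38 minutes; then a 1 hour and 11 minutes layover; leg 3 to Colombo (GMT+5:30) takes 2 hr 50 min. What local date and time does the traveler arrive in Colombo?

Convert departure to UTC: 12:35 AM − 12:45 = 11:50 AM UTC on Jul 3.
Add 12 hours 15 minutes leg 1 → 12:05 AM UTC (Jul 4).
Add 5 hours and 55 minutes layover in Vancouver → 6:00 AM UTC.
Add 12 hours 38 minutes leg 2 → 6:38 PM UTC.
Add 1 hour and 11 minutes layover in Anvik Crossing → 7:49 PM UTC.
Add 2 hours 50 minutes leg 3 → 10:39 PM UTC.
Colombo is UTC+5:30, so local arrival = 10:39 PM + 5:30 = 4:09 AM on Jul 5.

4:09 AM on July 5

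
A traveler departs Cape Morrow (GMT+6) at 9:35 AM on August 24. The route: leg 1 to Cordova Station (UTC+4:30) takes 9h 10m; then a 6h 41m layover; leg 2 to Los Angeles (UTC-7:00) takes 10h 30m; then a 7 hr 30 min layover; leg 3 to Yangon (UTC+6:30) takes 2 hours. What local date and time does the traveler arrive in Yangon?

9:56 PM on August 25

Convert departure to UTC: 9:35 AM − 6:00 = 3:35 AM UTC on Aug 24.
Add 9 hours 10 minutes leg 1 → 12:45 PM UTC.
Add 6 hours 41 minutes layover in Cordova Station → 7:26 PM UTC.
Add 10 hours 30 minutes leg 2 → 5:56 AM UTC (Aug 25).
Add 7 hours and 30 minutes layover in Los Angeles → 1:26 PM UTC.
Add 2 hours leg 3 → 3:26 PM UTC.
Yangon is UTC+6:30, so local arrival = 3:26 PM + 6:30 = 9:56 PM on Aug 25.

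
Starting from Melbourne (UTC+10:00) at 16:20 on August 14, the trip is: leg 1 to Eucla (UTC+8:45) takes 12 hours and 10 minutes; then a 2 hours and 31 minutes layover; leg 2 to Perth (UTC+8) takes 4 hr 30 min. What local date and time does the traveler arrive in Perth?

09:31 on Aug 15

Convert departure to UTC: 16:20 − 10:00 = 06:20 UTC on Aug 14.
Add 12 hours and 10 minutes leg 1 → 18:30 UTC.
Add 2 hours and 31 minutes layover in Eucla → 21:01 UTC.
Add 4 hours 30 minutes leg 2 → 01:31 UTC (Aug 15).
Perth is UTC+8:00, so local arrival = 01:31 + 8:00 = 09:31 on Aug 15.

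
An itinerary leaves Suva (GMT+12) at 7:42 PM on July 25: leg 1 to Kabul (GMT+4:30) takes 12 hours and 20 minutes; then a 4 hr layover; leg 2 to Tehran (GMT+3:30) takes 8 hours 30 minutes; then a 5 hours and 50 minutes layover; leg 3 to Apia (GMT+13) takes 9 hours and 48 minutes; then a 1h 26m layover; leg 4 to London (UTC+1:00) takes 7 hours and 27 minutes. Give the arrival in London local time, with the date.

10:03 AM on July 27

Convert departure to UTC: 7:42 PM − 12:00 = 7:42 AM UTC on Jul 25.
Add 12 hours 20 minutes leg 1 → 8:02 PM UTC.
Add 4 hours layover in Kabul → 12:02 AM UTC (Jul 26).
Add 8 hours 30 minutes leg 2 → 8:32 AM UTC.
Add 5 hours 50 minutes layover in Tehran → 2:22 PM UTC.
Add 9 hours 48 minutes leg 3 → 12:10 AM UTC (Jul 27).
Add 1 hour 26 minutes layover in Apia → 1:36 AM UTC.
Add 7 hours 27 minutes leg 4 → 9:03 AM UTC.
London is UTC+1:00, so local arrival = 9:03 AM + 1:00 = 10:03 AM on Jul 27.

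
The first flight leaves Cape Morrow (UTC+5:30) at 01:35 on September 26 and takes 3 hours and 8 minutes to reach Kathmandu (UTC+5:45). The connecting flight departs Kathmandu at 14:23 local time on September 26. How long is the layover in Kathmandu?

Convert departure to UTC: 01:35 − 5:30 = 20:05 UTC on Sep 25.
Add 3 hours and 8 minutes flight time → 23:13 UTC.
Kathmandu is UTC+5:45, so local arrival = 23:13 + 5:45 = 04:58 on Sep 26.
Layover = 14:23 − 04:58 = 9 hours 25 minutes.

9 hours 25 minutes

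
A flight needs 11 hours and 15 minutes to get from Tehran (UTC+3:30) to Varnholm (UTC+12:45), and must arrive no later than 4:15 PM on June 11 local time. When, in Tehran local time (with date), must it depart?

Target arrival in UTC: 4:15 PM − 12:45 = 3:30 AM on Jun 11.
Subtract 11 hours and 15 minutes → departure 4:15 PM UTC on Jun 10.
Tehran is UTC+3:30: 4:15 PM + 3:30 = 7:45 PM on Jun 10.

7:45 PM on June 10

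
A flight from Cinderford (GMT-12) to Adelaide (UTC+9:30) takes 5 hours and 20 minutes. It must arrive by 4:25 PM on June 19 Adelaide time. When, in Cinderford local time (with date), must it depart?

1:35 PM on June 18

Target arrival in UTC: 4:25 PM − 9:30 = 6:55 AM on Jun 19.
Subtract 5 hours and 20 minutes → departure 1:35 AM UTC on Jun 19.
Cinderford is UTC−12:00: 1:35 AM − 12:00 = 1:35 PM on Jun 18.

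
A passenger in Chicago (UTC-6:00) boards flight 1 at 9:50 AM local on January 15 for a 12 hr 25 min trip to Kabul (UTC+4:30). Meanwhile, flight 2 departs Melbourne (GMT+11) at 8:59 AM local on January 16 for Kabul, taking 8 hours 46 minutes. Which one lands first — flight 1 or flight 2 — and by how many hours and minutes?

the first, by 2 hours 30 minutes

Flight 1 in UTC: 9:50 AM + 6:00 = 3:50 PM on Jan 15.
+12 hours and 25 minutes → arrive 4:15 AM UTC on Jan 16.
Flight 2 in UTC: 8:59 AM − 11:00 = 9:59 PM on Jan 15.
+8 hours and 46 minutes → arrive 6:45 AM UTC on Jan 16.
Flight 1 lands earlier by 2 hours 30 minutes.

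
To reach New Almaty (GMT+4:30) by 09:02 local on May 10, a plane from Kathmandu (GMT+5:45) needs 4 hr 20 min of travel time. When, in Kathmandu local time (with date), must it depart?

05:57 on May 10

Target arrival in UTC: 09:02 − 4:30 = 04:32 on May 10.
Subtract 4 hours 20 minutes → departure 00:12 UTC on May 10.
Kathmandu is UTC+5:45: 00:12 + 5:45 = 05:57 on May 10.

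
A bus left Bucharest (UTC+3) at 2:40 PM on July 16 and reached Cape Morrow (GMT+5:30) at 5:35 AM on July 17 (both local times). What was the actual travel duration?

Departure in UTC: 2:40 PM − 3:00 = 11:40 AM on Jul 16.
Arrival in UTC: 5:35 AM − 5:30 = 12:05 AM on Jul 17.
Elapsed = 12:05 AM − 11:40 AM (+1 day) = 12 hours 25 minutes.

12 hours 25 minutes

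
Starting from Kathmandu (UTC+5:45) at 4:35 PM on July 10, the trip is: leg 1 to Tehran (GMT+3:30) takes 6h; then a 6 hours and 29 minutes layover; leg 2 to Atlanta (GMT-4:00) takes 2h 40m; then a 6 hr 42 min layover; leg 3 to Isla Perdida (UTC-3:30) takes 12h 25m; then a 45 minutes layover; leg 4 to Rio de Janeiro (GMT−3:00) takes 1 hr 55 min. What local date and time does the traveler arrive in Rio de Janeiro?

8:46 PM on July 11

Convert departure to UTC: 4:35 PM − 5:45 = 10:50 AM UTC on Jul 10.
Add 6 hours leg 1 → 4:50 PM UTC.
Add 6 hours and 29 minutes layover in Tehran → 11:19 PM UTC.
Add 2 hours 40 minutes leg 2 → 1:59 AM UTC (Jul 11).
Add 6 hours and 42 minutes layover in Atlanta → 8:41 AM UTC.
Add 12 hours and 25 minutes leg 3 → 9:06 PM UTC.
Add 45 minutes layover in Isla Perdida → 9:51 PM UTC.
Add 1 hour 55 minutes leg 4 → 11:46 PM UTC.
Rio de Janeiro is UTC−3:00, so local arrival = 11:46 PM − 3:00 = 8:46 PM on Jul 11.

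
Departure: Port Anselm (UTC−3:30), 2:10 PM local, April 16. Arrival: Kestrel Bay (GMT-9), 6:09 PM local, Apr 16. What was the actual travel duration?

9 hours 29 minutes

Kestrel Bay is 5:30 behind Port Anselm.
Clock-face elapsed time (ignoring zones) is 3 hours 59 minutes.
Actual elapsed = 3 hours 59 minutes + 5:30 = 9 hours 29 minutes.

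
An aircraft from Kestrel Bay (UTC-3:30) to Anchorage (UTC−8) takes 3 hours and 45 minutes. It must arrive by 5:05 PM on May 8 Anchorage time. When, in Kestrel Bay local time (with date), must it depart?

5:50 PM on May 8

Target arrival in UTC: 5:05 PM + 8:00 = 1:05 AM on May 9.
Subtract 3 hours 45 minutes → departure 9:20 PM UTC on May 8.
Kestrel Bay is UTC−3:30: 9:20 PM − 3:30 = 5:50 PM on May 8.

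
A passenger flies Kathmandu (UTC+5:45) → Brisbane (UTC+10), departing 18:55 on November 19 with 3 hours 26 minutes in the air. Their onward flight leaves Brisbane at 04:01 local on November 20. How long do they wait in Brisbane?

Convert departure to UTC: 18:55 − 5:45 = 13:10 UTC on Nov 19.
Add 3 hours 26 minutes flight time → 16:36 UTC.
Brisbane is UTC+10:00, so local arrival = 16:36 + 10:00 = 02:36 on Nov 20.
Layover = 04:01 − 02:36 = 1 hour 25 minutes.

1 hour 25 minutes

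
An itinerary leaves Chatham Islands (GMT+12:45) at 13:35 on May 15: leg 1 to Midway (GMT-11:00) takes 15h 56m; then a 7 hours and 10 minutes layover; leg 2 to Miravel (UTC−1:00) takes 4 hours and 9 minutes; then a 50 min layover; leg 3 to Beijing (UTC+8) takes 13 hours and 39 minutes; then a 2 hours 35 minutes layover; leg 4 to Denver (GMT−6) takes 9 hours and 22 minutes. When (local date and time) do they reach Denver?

00:31 on May 17

Convert departure to UTC: 13:35 − 12:45 = 00:50 UTC on May 15.
Add 15 hours and 56 minutes leg 1 → 16:46 UTC.
Add 7 hours 10 minutes layover in Midway → 23:56 UTC.
Add 4 hours and 9 minutes leg 2 → 04:05 UTC (May 16).
Add 50 minutes layover in Miravel → 04:55 UTC.
Add 13 hours 39 minutes leg 3 → 18:34 UTC.
Add 2 hours 35 minutes layover in Beijing → 21:09 UTC.
Add 9 hours 22 minutes leg 4 → 06:31 UTC (May 17).
Denver is UTC−6:00, so local arrival = 06:31 − 6:00 = 00:31 on May 17.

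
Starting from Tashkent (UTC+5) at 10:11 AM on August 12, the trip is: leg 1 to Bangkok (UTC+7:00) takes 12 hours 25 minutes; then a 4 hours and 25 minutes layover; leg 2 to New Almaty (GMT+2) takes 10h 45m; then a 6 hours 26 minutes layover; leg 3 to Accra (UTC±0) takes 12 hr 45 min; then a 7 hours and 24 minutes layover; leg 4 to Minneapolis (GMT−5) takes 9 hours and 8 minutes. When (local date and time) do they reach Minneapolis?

Convert departure to UTC: 10:11 AM − 5:00 = 5:11 AM UTC on Aug 12.
Add 12 hours and 25 minutes leg 1 → 5:36 PM UTC.
Add 4 hours 25 minutes layover in Bangkok → 10:01 PM UTC.
Add 10 hours 45 minutes leg 2 → 8:46 AM UTC (Aug 13).
Add 6 hours and 26 minutes layover in New Almaty → 3:12 PM UTC.
Add 12 hours 45 minutes leg 3 → 3:57 AM UTC (Aug 14).
Add 7 hours and 24 minutes layover in Accra → 11:21 AM UTC.
Add 9 hours 8 minutes leg 4 → 8:29 PM UTC.
Minneapolis is UTC−5:00, so local arrival = 8:29 PM − 5:00 = 3:29 PM on Aug 14.

3:29 PM on August 14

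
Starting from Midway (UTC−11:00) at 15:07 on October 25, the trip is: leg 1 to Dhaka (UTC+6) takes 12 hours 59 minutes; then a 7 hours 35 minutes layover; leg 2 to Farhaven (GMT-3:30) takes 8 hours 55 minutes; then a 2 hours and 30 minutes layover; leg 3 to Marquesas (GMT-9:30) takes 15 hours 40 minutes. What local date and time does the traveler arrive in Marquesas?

Convert departure to UTC: 15:07 + 11:00 = 02:07 UTC on Oct 26.
Add 12 hours 59 minutes leg 1 → 15:06 UTC.
Add 7 hours and 35 minutes layover in Dhaka → 22:41 UTC.
Add 8 hours 55 minutes leg 2 → 07:36 UTC (Oct 27).
Add 2 hours and 30 minutes layover in Farhaven → 10:06 UTC.
Add 15 hours and 40 minutes leg 3 → 01:46 UTC (Oct 28).
Marquesas is UTC−9:30, so local arrival = 01:46 − 9:30 = 16:16 on Oct 27.

16:16 on October 27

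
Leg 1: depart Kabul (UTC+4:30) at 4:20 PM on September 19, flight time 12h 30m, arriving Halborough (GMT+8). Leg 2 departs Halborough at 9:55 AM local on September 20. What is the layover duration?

Convert departure to UTC: 4:20 PM − 4:30 = 11:50 AM UTC on Sep 19.
Add 12 hours and 30 minutes flight time → 12:20 AM UTC (Sep 20).
Halborough is UTC+8:00, so local arrival = 12:20 AM + 8:00 = 8:20 AM on Sep 20.
Layover = 9:55 AM − 8:20 AM = 1 hour 35 minutes.

1 hour 35 minutes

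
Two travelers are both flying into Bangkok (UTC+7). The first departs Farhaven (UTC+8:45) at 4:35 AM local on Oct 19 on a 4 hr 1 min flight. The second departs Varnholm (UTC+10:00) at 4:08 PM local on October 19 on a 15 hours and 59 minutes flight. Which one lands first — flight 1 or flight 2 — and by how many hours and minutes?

the first, by 22 hours 16 minutes

Flight 1 in UTC: 4:35 AM − 8:45 = 7:50 PM on Oct 18.
+4 hours 1 minute → arrive 11:51 PM UTC on Oct 18.
Flight 2 in UTC: 4:08 PM − 10:00 = 6:08 AM on Oct 19.
+15 hours and 59 minutes → arrive 10:07 PM UTC on Oct 19.
Flight 1 lands earlier by 22 hours 16 minutes.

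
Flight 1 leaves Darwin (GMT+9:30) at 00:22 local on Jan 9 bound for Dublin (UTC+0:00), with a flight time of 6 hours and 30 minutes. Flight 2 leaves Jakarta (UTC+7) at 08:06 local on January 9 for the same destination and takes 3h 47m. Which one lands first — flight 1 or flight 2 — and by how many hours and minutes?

the first, by 7 hours 31 minutes

Flight 1 in UTC: 00:22 − 9:30 = 14:52 on Jan 8.
+6 hours 30 minutes → arrive 21:22 UTC on Jan 8.
Flight 2 in UTC: 08:06 − 7:00 = 01:06 on Jan 9.
+3 hours 47 minutes → arrive 04:53 UTC on Jan 9.
Flight 1 lands earlier by 7 hours 31 minutes.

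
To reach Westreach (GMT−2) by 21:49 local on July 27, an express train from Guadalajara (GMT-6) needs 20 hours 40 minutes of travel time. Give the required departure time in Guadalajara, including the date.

21:09 on Jul 26

Target arrival in UTC: 21:49 + 2:00 = 23:49 on Jul 27.
Subtract 20 hours and 40 minutes → departure 03:09 UTC on Jul 27.
Guadalajara is UTC−6:00: 03:09 − 6:00 = 21:09 on Jul 26.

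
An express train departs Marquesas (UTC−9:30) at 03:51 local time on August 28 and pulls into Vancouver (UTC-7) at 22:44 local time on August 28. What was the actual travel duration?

Departure in UTC: 03:51 + 9:30 = 13:21 on Aug 28.
Arrival in UTC: 22:44 + 7:00 = 05:44 on Aug 29.
Elapsed = 05:44 − 13:21 (+1 day) = 16 hours 23 minutes.

16 hours 23 minutes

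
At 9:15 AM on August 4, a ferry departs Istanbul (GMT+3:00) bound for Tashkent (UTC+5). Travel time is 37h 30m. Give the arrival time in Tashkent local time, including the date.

Convert departure to UTC: 9:15 AM − 3:00 = 6:15 AM UTC on Aug 4.
Add 37 hours 30 minutes travel time → 7:45 PM UTC (Aug 5).
Tashkent is UTC+5:00, so local arrival = 7:45 PM + 5:00 = 12:45 AM on Aug 6.

12:45 AM on August 6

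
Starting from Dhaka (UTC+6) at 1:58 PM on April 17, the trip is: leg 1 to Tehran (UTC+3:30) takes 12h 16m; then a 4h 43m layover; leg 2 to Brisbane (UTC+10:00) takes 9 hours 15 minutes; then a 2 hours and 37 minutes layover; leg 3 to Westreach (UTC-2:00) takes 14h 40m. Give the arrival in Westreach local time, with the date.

1:29 AM on Apr 19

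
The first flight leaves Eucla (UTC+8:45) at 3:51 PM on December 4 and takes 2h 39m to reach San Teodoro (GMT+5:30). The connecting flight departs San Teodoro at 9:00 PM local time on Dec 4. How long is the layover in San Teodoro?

5 hours 45 minutes

Convert departure to UTC: 3:51 PM − 8:45 = 7:06 AM UTC on Dec 4.
Add 2 hours 39 minutes flight time → 9:45 AM UTC.
San Teodoro is UTC+5:30, so local arrival = 9:45 AM + 5:30 = 3:15 PM on Dec 4.
Layover = 9:00 PM − 3:15 PM = 5 hours 45 minutes.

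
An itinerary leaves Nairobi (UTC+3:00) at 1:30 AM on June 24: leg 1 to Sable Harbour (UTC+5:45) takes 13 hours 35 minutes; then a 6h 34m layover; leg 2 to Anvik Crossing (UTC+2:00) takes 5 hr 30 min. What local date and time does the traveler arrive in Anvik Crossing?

Convert departure to UTC: 1:30 AM − 3:00 = 10:30 PM UTC on Jun 23.
Add 13 hours 35 minutes leg 1 → 12:05 PM UTC (Jun 24).
Add 6 hours 34 minutes layover in Sable Harbour → 6:39 PM UTC.
Add 5 hours 30 minutes leg 2 → 12:09 AM UTC (Jun 25).
Anvik Crossing is UTC+2:00, so local arrival = 12:09 AM + 2:00 = 2:09 AM on Jun 25.

2:09 AM on Jun 25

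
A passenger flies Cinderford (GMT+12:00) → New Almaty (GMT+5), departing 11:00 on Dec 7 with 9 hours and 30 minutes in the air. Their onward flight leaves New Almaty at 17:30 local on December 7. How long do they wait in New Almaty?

4 hours

Convert departure to UTC: 11:00 − 12:00 = 23:00 UTC on Dec 6.
Add 9 hours and 30 minutes flight time → 08:30 UTC (Dec 7).
New Almaty is UTC+5:00, so local arrival = 08:30 + 5:00 = 13:30 on Dec 7.
Layover = 17:30 − 13:30 = 4 hours.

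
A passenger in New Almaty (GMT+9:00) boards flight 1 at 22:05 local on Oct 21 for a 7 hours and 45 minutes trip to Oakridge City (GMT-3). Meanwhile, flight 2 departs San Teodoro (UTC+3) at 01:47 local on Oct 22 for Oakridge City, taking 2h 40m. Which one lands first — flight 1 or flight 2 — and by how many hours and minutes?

Flight 1 in UTC: 22:05 − 9:00 = 13:05 on Oct 21.
+7 hours 45 minutes → arrive 20:50 UTC on Oct 21.
Flight 2 in UTC: 01:47 − 3:00 = 22:47 on Oct 21.
+2 hours 40 minutes → arrive 01:27 UTC on Oct 22.
Flight 1 lands earlier by 4 hours 37 minutes.

the first, by 4 hours 37 minutes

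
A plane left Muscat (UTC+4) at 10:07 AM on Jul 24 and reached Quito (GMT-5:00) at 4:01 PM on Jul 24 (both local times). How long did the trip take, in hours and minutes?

Departure in UTC: 10:07 AM − 4:00 = 6:07 AM on Jul 24.
Arrival in UTC: 4:01 PM + 5:00 = 9:01 PM on Jul 24.
Elapsed = 9:01 PM − 6:07 AM = 14 hours 54 minutes.

14 hours 54 minutes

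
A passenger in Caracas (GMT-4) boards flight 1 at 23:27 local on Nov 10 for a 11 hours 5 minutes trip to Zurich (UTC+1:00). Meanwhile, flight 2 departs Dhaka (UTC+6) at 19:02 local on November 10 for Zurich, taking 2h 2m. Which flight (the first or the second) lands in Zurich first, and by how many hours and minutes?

Flight 1 in UTC: 23:27 + 4:00 = 03:27 on Nov 11.
+11 hours 5 minutes → arrive 14:32 UTC on Nov 11.
Flight 2 in UTC: 19:02 − 6:00 = 13:02 on Nov 10.
+2 hours 2 minutes → arrive 15:04 UTC on Nov 10.
Flight 2 lands earlier by 23 hours 28 minutes.

the second, by 23 hours 28 minutes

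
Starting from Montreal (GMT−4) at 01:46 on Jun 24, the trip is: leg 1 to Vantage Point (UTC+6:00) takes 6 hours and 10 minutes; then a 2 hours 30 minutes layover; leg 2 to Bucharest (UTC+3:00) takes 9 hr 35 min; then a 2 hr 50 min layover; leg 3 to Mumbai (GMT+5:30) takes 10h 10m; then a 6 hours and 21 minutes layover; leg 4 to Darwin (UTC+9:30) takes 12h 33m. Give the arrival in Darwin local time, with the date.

17:25 on June 26

Convert departure to UTC: 01:46 + 4:00 = 05:46 UTC on Jun 24.
Add 6 hours and 10 minutes leg 1 → 11:56 UTC.
Add 2 hours 30 minutes layover in Vantage Point → 14:26 UTC.
Add 9 hours and 35 minutes leg 2 → 00:01 UTC (Jun 25).
Add 2 hours 50 minutes layover in Bucharest → 02:51 UTC.
Add 10 hours 10 minutes leg 3 → 13:01 UTC.
Add 6 hours and 21 minutes layover in Mumbai → 19:22 UTC.
Add 12 hours and 33 minutes leg 4 → 07:55 UTC (Jun 26).
Darwin is UTC+9:30, so local arrival = 07:55 + 9:30 = 17:25 on Jun 26.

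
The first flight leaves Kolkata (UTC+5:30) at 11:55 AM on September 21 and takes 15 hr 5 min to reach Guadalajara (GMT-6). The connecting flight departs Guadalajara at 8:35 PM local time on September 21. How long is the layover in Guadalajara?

5 hours 5 minutes

Convert departure to UTC: 11:55 AM − 5:30 = 6:25 AM UTC on Sep 21.
Add 15 hours and 5 minutes flight time → 9:30 PM UTC.
Guadalajara is UTC−6:00, so local arrival = 9:30 PM − 6:00 = 3:30 PM on Sep 21.
Layover = 8:35 PM − 3:30 PM = 5 hours 5 minutes.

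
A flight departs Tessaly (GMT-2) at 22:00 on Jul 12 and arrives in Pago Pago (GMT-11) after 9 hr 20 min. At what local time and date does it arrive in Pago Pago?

22:20 on Jul 12

Pago Pago is 9:00 behind Tessaly.
After 9 hours and 20 minutes it is 07:20 (Jul 13) in Tessaly.
Shift by the zone difference: 07:20 − 9:00 = 22:20 on Jul 12 in Pago Pago.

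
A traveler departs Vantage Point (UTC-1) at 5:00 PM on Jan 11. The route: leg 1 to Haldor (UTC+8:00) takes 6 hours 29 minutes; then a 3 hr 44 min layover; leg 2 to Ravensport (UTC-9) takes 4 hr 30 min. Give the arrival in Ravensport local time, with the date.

Convert departure to UTC: 5:00 PM + 1:00 = 6:00 PM UTC on Jan 11.
Add 6 hours and 29 minutes leg 1 → 12:29 AM UTC (Jan 12).
Add 3 hours 44 minutes layover in Haldor → 4:13 AM UTC.
Add 4 hours 30 minutes leg 2 → 8:43 AM UTC.
Ravensport is UTC−9:00, so local arrival = 8:43 AM − 9:00 = 11:43 PM on Jan 11.

11:43 PM on January 11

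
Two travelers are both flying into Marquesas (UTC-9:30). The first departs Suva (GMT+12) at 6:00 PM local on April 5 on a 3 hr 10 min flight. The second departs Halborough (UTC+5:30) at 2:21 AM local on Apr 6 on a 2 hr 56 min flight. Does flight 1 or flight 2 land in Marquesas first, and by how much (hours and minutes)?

the first, by 14 hours 37 minutes

Flight 1 in UTC: 6:00 PM − 12:00 = 6:00 AM on Apr 5.
+3 hours and 10 minutes → arrive 9:10 AM UTC on Apr 5.
Flight 2 in UTC: 2:21 AM − 5:30 = 8:51 PM on Apr 5.
+2 hours 56 minutes → arrive 11:47 PM UTC on Apr 5.
Flight 1 lands earlier by 14 hours 37 minutes.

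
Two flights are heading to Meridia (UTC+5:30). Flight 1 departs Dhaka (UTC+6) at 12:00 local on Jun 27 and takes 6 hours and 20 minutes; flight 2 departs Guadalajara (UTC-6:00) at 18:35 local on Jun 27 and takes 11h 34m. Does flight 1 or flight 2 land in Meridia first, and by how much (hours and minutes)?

Flight 1 in UTC: 12:00 − 6:00 = 06:00 on Jun 27.
+6 hours 20 minutes → arrive 12:20 UTC on Jun 27.
Flight 2 in UTC: 18:35 + 6:00 = 00:35 on Jun 28.
+11 hours 34 minutes → arrive 12:09 UTC on Jun 28.
Flight 1 lands earlier by 23 hours 49 minutes.

the first, by 23 hours 49 minutes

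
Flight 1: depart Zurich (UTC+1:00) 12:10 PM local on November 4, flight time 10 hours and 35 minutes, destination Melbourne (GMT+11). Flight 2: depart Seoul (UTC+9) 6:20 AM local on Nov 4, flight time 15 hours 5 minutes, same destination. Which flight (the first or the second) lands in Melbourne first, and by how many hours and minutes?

the second, by 9 hours 20 minutes

Flight 1 in UTC: 12:10 PM − 1:00 = 11:10 AM on Nov 4.
+10 hours and 35 minutes → arrive 9:45 PM UTC on Nov 4.
Flight 2 in UTC: 6:20 AM − 9:00 = 9:20 PM on Nov 3.
+15 hours and 5 minutes → arrive 12:25 PM UTC on Nov 4.
Flight 2 lands earlier by 9 hours 20 minutes.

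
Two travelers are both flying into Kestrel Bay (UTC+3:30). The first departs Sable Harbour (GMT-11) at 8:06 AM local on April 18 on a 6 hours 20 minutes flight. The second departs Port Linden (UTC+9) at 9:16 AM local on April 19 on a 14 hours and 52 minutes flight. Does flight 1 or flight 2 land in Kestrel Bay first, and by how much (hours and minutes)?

the first, by 13 hours 42 minutes

Flight 1 in UTC: 8:06 AM + 11:00 = 7:06 PM on Apr 18.
+6 hours and 20 minutes → arrive 1:26 AM UTC on Apr 19.
Flight 2 in UTC: 9:16 AM − 9:00 = 12:16 AM on Apr 19.
+14 hours 52 minutes → arrive 3:08 PM UTC on Apr 19.
Flight 1 lands earlier by 13 hours 42 minutes.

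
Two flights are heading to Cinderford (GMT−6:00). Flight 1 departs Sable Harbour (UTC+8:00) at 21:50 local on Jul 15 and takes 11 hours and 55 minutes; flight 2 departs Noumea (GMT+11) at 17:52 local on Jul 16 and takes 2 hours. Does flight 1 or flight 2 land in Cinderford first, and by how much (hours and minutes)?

the first, by 7 hours 7 minutes

Flight 1 in UTC: 21:50 − 8:00 = 13:50 on Jul 15.
+11 hours and 55 minutes → arrive 01:45 UTC on Jul 16.
Flight 2 in UTC: 17:52 − 11:00 = 06:52 on Jul 16.
+2 hours → arrive 08:52 UTC on Jul 16.
Flight 1 lands earlier by 7 hours 7 minutes.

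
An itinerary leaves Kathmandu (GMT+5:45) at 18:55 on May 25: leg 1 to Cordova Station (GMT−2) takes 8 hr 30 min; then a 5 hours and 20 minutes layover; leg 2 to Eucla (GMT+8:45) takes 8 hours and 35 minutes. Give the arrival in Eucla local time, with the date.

20:20 on May 26

Convert departure to UTC: 18:55 − 5:45 = 13:10 UTC on May 25.
Add 8 hours 30 minutes leg 1 → 21:40 UTC.
Add 5 hours and 20 minutes layover in Cordova Station → 03:00 UTC (May 26).
Add 8 hours 35 minutes leg 2 → 11:35 UTC.
Eucla is UTC+8:45, so local arrival = 11:35 + 8:45 = 20:20 on May 26.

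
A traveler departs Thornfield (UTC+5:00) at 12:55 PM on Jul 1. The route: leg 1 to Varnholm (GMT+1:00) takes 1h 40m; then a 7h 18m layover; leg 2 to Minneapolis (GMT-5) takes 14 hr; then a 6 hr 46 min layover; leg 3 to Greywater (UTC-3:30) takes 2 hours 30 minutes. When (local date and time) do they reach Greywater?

Convert departure to UTC: 12:55 PM − 5:00 = 7:55 AM UTC on Jul 1.
Add 1 hour 40 minutes leg 1 → 9:35 AM UTC.
Add 7 hours 18 minutes layover in Varnholm → 4:53 PM UTC.
Add 14 hours leg 2 → 6:53 AM UTC (Jul 2).
Add 6 hours 46 minutes layover in Minneapolis → 1:39 PM UTC.
Add 2 hours and 30 minutes leg 3 → 4:09 PM UTC.
Greywater is UTC−3:30, so local arrival = 4:09 PM − 3:30 = 12:39 PM on Jul 2.

12:39 PM on July 2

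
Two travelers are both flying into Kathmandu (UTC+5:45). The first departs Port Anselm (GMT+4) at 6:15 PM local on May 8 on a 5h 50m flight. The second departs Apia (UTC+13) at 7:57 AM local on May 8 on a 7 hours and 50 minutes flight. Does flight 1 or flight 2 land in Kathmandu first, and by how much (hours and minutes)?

Flight 1 in UTC: 6:15 PM − 4:00 = 2:15 PM on May 8.
+5 hours 50 minutes → arrive 8:05 PM UTC on May 8.
Flight 2 in UTC: 7:57 AM − 13:00 = 6:57 PM on May 7.
+7 hours and 50 minutes → arrive 2:47 AM UTC on May 8.
Flight 2 lands earlier by 17 hours 18 minutes.

the second, by 17 hours 18 minutes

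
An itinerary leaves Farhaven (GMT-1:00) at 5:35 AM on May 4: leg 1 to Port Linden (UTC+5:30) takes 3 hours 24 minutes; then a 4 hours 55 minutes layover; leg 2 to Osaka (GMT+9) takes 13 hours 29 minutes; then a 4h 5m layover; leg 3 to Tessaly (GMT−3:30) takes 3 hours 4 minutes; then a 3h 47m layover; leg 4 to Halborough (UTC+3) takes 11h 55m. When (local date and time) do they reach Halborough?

Convert departure to UTC: 5:35 AM + 1:00 = 6:35 AM UTC on May 4.
Add 3 hours 24 minutes leg 1 → 9:59 AM UTC.
Add 4 hours 55 minutes layover in Port Linden → 2:54 PM UTC.
Add 13 hours 29 minutes leg 2 → 4:23 AM UTC (May 5).
Add 4 hours 5 minutes layover in Osaka → 8:28 AM UTC.
Add 3 hours 4 minutes leg 3 → 11:32 AM UTC.
Add 3 hours and 47 minutes layover in Tessaly → 3:19 PM UTC.
Add 11 hours and 55 minutes leg 4 → 3:14 AM UTC (May 6).
Halborough is UTC+3:00, so local arrival = 3:14 AM + 3:00 = 6:14 AM on May 6.

6:14 AM on May 6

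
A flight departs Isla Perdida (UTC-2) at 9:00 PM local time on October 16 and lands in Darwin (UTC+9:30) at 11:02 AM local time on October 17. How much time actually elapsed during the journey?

2 hours 32 minutes

Departure in UTC: 9:00 PM + 2:00 = 11:00 PM on Oct 16.
Arrival in UTC: 11:02 AM − 9:30 = 1:32 AM on Oct 17.
Elapsed = 1:32 AM − 11:00 PM (+1 day) = 2 hours 32 minutes.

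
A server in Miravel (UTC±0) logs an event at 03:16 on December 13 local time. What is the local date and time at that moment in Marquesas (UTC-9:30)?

Marquesas is 9:30 behind Miravel.
Shift by the zone difference: 03:16 − 9:30 = 17:46 on Dec 12 in Marquesas.

17:46 on December 12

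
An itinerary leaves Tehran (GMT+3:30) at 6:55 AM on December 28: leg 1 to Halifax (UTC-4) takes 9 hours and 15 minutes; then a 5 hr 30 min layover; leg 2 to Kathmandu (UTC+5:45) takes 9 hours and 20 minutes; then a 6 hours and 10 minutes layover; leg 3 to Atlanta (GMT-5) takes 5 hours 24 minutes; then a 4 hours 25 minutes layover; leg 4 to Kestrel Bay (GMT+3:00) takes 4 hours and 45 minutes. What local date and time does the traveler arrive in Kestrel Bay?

3:14 AM on December 30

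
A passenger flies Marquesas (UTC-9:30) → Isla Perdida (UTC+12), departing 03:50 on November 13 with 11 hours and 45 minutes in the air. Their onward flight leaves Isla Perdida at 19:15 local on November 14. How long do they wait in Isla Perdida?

Convert departure to UTC: 03:50 + 9:30 = 13:20 UTC on Nov 13.
Add 11 hours 45 minutes flight time → 01:05 UTC (Nov 14).
Isla Perdida is UTC+12:00, so local arrival = 01:05 + 12:00 = 13:05 on Nov 14.
Layover = 19:15 − 13:05 = 6 hours 10 minutes.

6 hours 10 minutes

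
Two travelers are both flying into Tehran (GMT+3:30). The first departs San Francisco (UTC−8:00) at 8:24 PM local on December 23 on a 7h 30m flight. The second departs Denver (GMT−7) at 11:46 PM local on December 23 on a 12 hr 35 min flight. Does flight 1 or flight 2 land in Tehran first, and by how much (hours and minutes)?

Flight 1 in UTC: 8:24 PM + 8:00 = 4:24 AM on Dec 24.
+7 hours and 30 minutes → arrive 11:54 AM UTC on Dec 24.
Flight 2 in UTC: 11:46 PM + 7:00 = 6:46 AM on Dec 24.
+12 hours and 35 minutes → arrive 7:21 PM UTC on Dec 24.
Flight 1 lands earlier by 7 hours 27 minutes.

the first, by 7 hours 27 minutes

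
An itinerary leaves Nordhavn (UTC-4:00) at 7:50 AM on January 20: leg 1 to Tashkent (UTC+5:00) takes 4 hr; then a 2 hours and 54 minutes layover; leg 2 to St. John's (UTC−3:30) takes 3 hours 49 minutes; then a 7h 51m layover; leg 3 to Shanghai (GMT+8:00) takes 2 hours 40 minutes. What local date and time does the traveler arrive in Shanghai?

5:04 PM on January 21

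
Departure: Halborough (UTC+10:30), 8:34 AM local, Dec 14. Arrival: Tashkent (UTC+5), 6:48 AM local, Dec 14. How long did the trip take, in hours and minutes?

Tashkent is 5:30 behind Halborough.
Clock-face elapsed time (ignoring zones) is −1 hour 46 minutes.
Actual elapsed = −1 hour 46 minutes + 5:30 = 3 hours 44 minutes.

3 hours 44 minutes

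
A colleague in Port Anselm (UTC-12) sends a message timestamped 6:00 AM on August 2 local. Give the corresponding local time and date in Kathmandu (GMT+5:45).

In UTC: 6:00 AM + 12:00 = 6:00 PM on Aug 2.
Kathmandu is UTC+5:45: 6:00 PM + 5:45 = 11:45 PM on Aug 2.

11:45 PM on August 2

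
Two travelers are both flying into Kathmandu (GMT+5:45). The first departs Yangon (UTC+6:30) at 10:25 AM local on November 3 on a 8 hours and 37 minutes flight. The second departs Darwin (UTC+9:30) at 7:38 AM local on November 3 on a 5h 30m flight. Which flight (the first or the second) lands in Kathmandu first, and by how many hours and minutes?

the second, by 8 hours 54 minutes

Flight 1 in UTC: 10:25 AM − 6:30 = 3:55 AM on Nov 3.
+8 hours and 37 minutes → arrive 12:32 PM UTC on Nov 3.
Flight 2 in UTC: 7:38 AM − 9:30 = 10:08 PM on Nov 2.
+5 hours 30 minutes → arrive 3:38 AM UTC on Nov 3.
Flight 2 lands earlier by 8 hours 54 minutes.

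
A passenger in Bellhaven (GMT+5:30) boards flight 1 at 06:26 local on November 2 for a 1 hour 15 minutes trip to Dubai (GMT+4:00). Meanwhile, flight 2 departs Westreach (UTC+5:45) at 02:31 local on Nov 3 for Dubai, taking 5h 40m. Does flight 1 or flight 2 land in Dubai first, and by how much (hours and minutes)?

the first, by 24 hours 15 minutes

Flight 1 in UTC: 06:26 − 5:30 = 00:56 on Nov 2.
+1 hour 15 minutes → arrive 02:11 UTC on Nov 2.
Flight 2 in UTC: 02:31 − 5:45 = 20:46 on Nov 2.
+5 hours and 40 minutes → arrive 02:26 UTC on Nov 3.
Flight 1 lands earlier by 24 hours 15 minutes.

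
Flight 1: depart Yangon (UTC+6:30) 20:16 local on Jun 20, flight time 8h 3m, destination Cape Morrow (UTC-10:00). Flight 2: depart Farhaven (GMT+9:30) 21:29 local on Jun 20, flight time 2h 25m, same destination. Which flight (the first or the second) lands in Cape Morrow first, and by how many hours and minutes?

the second, by 7 hours 25 minutes

Flight 1 in UTC: 20:16 − 6:30 = 13:46 on Jun 20.
+8 hours and 3 minutes → arrive 21:49 UTC on Jun 20.
Flight 2 in UTC: 21:29 − 9:30 = 11:59 on Jun 20.
+2 hours 25 minutes → arrive 14:24 UTC on Jun 20.
Flight 2 lands earlier by 7 hours 25 minutes.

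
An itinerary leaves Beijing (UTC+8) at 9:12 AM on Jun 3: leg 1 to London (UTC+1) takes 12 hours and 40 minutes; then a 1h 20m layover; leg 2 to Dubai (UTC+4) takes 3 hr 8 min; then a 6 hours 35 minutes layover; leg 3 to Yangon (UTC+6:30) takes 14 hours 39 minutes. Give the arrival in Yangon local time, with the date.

10:04 PM on Jun 4

Convert departure to UTC: 9:12 AM − 8:00 = 1:12 AM UTC on Jun 3.
Add 12 hours 40 minutes leg 1 → 1:52 PM UTC.
Add 1 hour 20 minutes layover in London → 3:12 PM UTC.
Add 3 hours and 8 minutes leg 2 → 6:20 PM UTC.
Add 6 hours 35 minutes layover in Dubai → 12:55 AM UTC (Jun 4).
Add 14 hours and 39 minutes leg 3 → 3:34 PM UTC.
Yangon is UTC+6:30, so local arrival = 3:34 PM + 6:30 = 10:04 PM on Jun 4.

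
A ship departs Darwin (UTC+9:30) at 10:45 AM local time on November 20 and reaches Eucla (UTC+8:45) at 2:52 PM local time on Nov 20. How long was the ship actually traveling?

4 hours 52 minutes

Departure in UTC: 10:45 AM − 9:30 = 1:15 AM on Nov 20.
Arrival in UTC: 2:52 PM − 8:45 = 6:07 AM on Nov 20.
Elapsed = 6:07 AM − 1:15 AM = 4 hours 52 minutes.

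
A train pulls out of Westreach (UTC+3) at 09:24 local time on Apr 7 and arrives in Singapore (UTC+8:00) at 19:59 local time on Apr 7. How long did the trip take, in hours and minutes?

5 hours 35 minutes

Departure in UTC: 09:24 − 3:00 = 06:24 on Apr 7.
Arrival in UTC: 19:59 − 8:00 = 11:59 on Apr 7.
Elapsed = 11:59 − 06:24 = 5 hours 35 minutes.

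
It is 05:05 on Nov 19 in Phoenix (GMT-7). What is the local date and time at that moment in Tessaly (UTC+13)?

Tessaly is 20:00 ahead of Phoenix.
Shift by the zone difference: 05:05 + 20:00 = 01:05 on Nov 20 in Tessaly.

01:05 on November 20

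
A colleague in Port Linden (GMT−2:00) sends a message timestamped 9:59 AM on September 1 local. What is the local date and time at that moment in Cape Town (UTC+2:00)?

1:59 PM on Sep 1

In UTC: 9:59 AM + 2:00 = 11:59 AM on Sep 1.
Cape Town is UTC+2:00: 11:59 AM + 2:00 = 1:59 PM on Sep 1.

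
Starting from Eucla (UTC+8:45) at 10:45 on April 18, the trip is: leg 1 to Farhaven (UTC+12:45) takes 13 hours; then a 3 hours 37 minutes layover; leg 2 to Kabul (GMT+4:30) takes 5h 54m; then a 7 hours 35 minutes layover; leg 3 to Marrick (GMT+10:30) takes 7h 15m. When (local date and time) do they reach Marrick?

Convert departure to UTC: 10:45 − 8:45 = 02:00 UTC on Apr 18.
Add 13 hours leg 1 → 15:00 UTC.
Add 3 hours 37 minutes layover in Farhaven → 18:37 UTC.
Add 5 hours 54 minutes leg 2 → 00:31 UTC (Apr 19).
Add 7 hours 35 minutes layover in Kabul → 08:06 UTC.
Add 7 hours 15 minutes leg 3 → 15:21 UTC.
Marrick is UTC+10:30, so local arrival = 15:21 + 10:30 = 01:51 on Apr 20.

01:51 on April 20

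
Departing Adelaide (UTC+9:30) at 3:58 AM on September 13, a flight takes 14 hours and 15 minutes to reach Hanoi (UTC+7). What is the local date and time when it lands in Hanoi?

3:43 PM on September 13

Hanoi is 2:30 behind Adelaide.
After 14 hours and 15 minutes it is 6:13 PM in Adelaide.
Shift by the zone difference: 6:13 PM − 2:30 = 3:43 PM on Sep 13 in Hanoi.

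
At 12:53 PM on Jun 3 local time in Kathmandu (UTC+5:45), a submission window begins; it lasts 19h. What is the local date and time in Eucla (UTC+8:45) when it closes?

Convert start to UTC: 12:53 PM − 5:45 = 7:08 AM UTC on Jun 3.
Add 19 hours duration → 2:08 AM UTC (Jun 4).
Eucla is UTC+8:45, so local end time = 2:08 AM + 8:45 = 10:53 AM on Jun 4.

10:53 AM on June 4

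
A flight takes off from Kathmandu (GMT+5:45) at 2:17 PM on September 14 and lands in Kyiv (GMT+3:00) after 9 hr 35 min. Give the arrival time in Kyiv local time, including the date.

Convert departure to UTC: 2:17 PM − 5:45 = 8:32 AM UTC on Sep 14.
Add 9 hours 35 minutes travel time → 6:07 PM UTC.
Kyiv is UTC+3:00, so local arrival = 6:07 PM + 3:00 = 9:07 PM on Sep 14.

9:07 PM on September 14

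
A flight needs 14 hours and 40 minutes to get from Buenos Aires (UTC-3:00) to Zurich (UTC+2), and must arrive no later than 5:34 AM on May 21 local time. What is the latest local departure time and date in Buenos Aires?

Target arrival in UTC: 5:34 AM − 2:00 = 3:34 AM on May 21.
Subtract 14 hours and 40 minutes → departure 12:54 PM UTC on May 20.
Buenos Aires is UTC−3:00: 12:54 PM − 3:00 = 9:54 AM on May 20.

9:54 AM on May 20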